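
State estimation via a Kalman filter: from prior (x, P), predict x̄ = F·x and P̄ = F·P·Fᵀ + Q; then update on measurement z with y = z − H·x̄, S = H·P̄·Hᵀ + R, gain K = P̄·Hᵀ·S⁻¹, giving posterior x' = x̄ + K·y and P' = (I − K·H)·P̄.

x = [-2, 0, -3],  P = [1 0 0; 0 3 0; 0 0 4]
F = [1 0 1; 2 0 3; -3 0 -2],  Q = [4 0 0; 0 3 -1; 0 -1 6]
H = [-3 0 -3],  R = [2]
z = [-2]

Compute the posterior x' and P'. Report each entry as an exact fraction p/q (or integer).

x' = [-353/82, -1163/164, 207/41]
P' = [360/41 995/82 -361/41; 995/82 4451/164 -506/41; -361/41 -506/41 371/41]

x̄ = F·x = [-5, -13, 12]
P̄ = F·P·Fᵀ + Q = [9 14 -11; 14 43 -31; -11 -31 31]
y = z − H·x̄ = [19]
S = H·P̄·Hᵀ + R = [164]
K = P̄·Hᵀ·S⁻¹ = [3/82; 51/164; -15/41]
x' = x̄ + K·y = [-353/82, -1163/164, 207/41]
P' = (I − K·H)·P̄ = [360/41 995/82 -361/41; 995/82 4451/164 -506/41; -361/41 -506/41 371/41]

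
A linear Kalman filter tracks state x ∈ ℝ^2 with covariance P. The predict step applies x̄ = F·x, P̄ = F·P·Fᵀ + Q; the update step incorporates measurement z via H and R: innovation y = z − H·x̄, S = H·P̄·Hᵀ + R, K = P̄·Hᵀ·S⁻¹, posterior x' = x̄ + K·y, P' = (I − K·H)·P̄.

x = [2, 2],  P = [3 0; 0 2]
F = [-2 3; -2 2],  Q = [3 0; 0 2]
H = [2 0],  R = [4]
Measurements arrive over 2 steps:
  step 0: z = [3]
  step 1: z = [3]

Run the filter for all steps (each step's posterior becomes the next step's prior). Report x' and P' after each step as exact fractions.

step 0: x' = [103/68, -6/17], P' = [33/34 12/17; 12/17 86/17]
step 1: x' = [1051/764, -68/191], P' = [747/764 231/382; 231/382 771/191]

step 0: x̄ = F·x = [2, 0]
step 0: P̄ = F·P·Fᵀ + Q = [33 24; 24 22]
step 0: y = z − H·x̄ = [-1]
step 0: S = H·P̄·Hᵀ + R = [136]
step 0: K = P̄·Hᵀ·S⁻¹ = [33/68; 6/17]
step 0: x' = x̄ + K·y = [103/68, -6/17]
step 0: P' = (I − K·H)·P̄ = [33/34 12/17; 12/17 86/17]
step 1: x̄ = F·x = [-139/34, -127/34]
step 1: P̄ = F·P·Fᵀ + Q = [747/17 462/17; 462/17 348/17]
step 1: y = z − H·x̄ = [190/17]
step 1: S = H·P̄·Hᵀ + R = [3056/17]
step 1: K = P̄·Hᵀ·S⁻¹ = [747/1528; 231/764]
step 1: x' = x̄ + K·y = [1051/764, -68/191]
step 1: P' = (I − K·H)·P̄ = [747/764 231/382; 231/382 771/191]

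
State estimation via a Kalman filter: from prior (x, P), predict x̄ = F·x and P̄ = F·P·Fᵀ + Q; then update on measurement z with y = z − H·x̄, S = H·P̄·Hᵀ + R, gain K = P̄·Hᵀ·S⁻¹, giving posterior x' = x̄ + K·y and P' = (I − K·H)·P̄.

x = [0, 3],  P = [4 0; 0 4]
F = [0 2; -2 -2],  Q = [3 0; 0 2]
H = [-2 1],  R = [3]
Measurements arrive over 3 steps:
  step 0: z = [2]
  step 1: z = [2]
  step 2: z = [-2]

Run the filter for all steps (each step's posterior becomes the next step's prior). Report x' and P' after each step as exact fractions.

step 0: x' = [-6/59, 86/59], P' = [149/59 244/59; 244/59 554/59]
step 1: x' = [-4232/27399, 44468/27399], P' = [32497/27399 41060/27399; 41060/27399 115918/27399]
step 2: x' = [843268/822037, -44772/822037], P' = [6711029/5754259 1180444/822037; 1180444/822037 3317786/822037]

step 0: x̄ = F·x = [6, -6]
step 0: P̄ = F·P·Fᵀ + Q = [19 -16; -16 34]
step 0: y = z − H·x̄ = [20]
step 0: S = H·P̄·Hᵀ + R = [177]
step 0: K = P̄·Hᵀ·S⁻¹ = [-18/59; 22/59]
step 0: x' = x̄ + K·y = [-6/59, 86/59]
step 0: P' = (I − K·H)·P̄ = [149/59 244/59; 244/59 554/59]
step 1: x̄ = F·x = [172/59, -160/59]
step 1: P̄ = F·P·Fᵀ + Q = [2393/59 -3192/59; -3192/59 4882/59]
step 1: y = z − H·x̄ = [622/59]
step 1: S = H·P̄·Hᵀ + R = [27399/59]
step 1: K = P̄·Hᵀ·S⁻¹ = [-7978/27399; 11266/27399]
step 1: x' = x̄ + K·y = [-4232/27399, 44468/27399]
step 1: P' = (I − K·H)·P̄ = [32497/27399 41060/27399; 41060/27399 115918/27399]
step 2: x̄ = F·x = [88936/27399, -26824/9133]
step 2: P̄ = F·P·Fᵀ + Q = [545869/27399 -209304/9133; -209304/9133 325646/9133]
step 2: y = z − H·x̄ = [203546/27399]
step 2: S = H·P̄·Hᵀ + R = [5754259/27399]
step 2: K = P̄·Hᵀ·S⁻¹ = [-1719650/5754259; 318966/822037]
step 2: x' = x̄ + K·y = [843268/822037, -44772/822037]
step 2: P' = (I − K·H)·P̄ = [6711029/5754259 1180444/822037; 1180444/822037 3317786/822037]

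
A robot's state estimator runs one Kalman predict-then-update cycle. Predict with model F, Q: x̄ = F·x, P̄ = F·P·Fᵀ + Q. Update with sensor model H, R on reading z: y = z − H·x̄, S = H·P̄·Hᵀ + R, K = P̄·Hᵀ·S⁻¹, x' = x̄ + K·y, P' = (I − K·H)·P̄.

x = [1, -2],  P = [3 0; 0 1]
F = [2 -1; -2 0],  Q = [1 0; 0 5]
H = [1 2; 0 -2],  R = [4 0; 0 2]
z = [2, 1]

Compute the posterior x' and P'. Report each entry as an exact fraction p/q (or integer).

x̄ = F·x = [4, -2]
P̄ = F·P·Fᵀ + Q = [14 -12; -12 17]
y = z − H·x̄ = [2, -3]
S = H·P̄·Hᵀ + R = [38 -44; -44 70]
K = P̄·Hᵀ·S⁻¹ = [89/181 118/181; 11/181 -81/181]
x' = x̄ + K·y = [548/181, -97/181]
P' = (I − K·H)·P̄ = [592/181 -118/181; -118/181 81/181]

x' = [548/181, -97/181]
P' = [592/181 -118/181; -118/181 81/181]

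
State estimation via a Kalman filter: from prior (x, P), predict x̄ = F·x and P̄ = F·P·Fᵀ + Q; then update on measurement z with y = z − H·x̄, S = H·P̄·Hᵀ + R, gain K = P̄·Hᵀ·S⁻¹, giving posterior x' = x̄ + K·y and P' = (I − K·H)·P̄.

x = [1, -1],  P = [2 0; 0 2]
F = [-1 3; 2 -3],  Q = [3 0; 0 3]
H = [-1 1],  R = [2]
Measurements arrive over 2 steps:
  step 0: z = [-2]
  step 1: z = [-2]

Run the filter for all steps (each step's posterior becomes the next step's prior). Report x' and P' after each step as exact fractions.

step 0: x' = [103/98, -71/98], P' = [229/98 139/98; 139/98 241/98]
step 1: x' = [73/49, -11/49], P' = [2405/931 1481/931; 1481/931 2363/931]

step 0: x̄ = F·x = [-4, 5]
step 0: P̄ = F·P·Fᵀ + Q = [23 -22; -22 29]
step 0: y = z − H·x̄ = [-11]
step 0: S = H·P̄·Hᵀ + R = [98]
step 0: K = P̄·Hᵀ·S⁻¹ = [-45/98; 51/98]
step 0: x' = x̄ + K·y = [103/98, -71/98]
step 0: P' = (I − K·H)·P̄ = [229/98 139/98; 139/98 241/98]
step 1: x̄ = F·x = [-158/49, 419/98]
step 1: P̄ = F·P·Fᵀ + Q = [929/49 -688/49; -688/49 1711/98]
step 1: y = z − H·x̄ = [-19/2]
step 1: S = H·P̄·Hᵀ + R = [133/2]
step 1: K = P̄·Hᵀ·S⁻¹ = [-66/133; 9/19]
step 1: x' = x̄ + K·y = [73/49, -11/49]
step 1: P' = (I − K·H)·P̄ = [2405/931 1481/931; 1481/931 2363/931]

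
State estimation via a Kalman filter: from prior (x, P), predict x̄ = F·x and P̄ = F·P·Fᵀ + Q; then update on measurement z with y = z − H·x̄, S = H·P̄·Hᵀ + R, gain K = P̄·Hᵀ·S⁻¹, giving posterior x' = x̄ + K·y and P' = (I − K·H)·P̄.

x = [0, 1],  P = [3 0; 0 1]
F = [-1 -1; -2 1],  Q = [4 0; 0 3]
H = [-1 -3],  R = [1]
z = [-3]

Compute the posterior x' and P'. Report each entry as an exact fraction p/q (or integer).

x̄ = F·x = [-1, 1]
P̄ = F·P·Fᵀ + Q = [8 5; 5 16]
y = z − H·x̄ = [-1]
S = H·P̄·Hᵀ + R = [183]
K = P̄·Hᵀ·S⁻¹ = [-23/183; -53/183]
x' = x̄ + K·y = [-160/183, 236/183]
P' = (I − K·H)·P̄ = [935/183 -304/183; -304/183 119/183]

x' = [-160/183, 236/183]
P' = [935/183 -304/183; -304/183 119/183]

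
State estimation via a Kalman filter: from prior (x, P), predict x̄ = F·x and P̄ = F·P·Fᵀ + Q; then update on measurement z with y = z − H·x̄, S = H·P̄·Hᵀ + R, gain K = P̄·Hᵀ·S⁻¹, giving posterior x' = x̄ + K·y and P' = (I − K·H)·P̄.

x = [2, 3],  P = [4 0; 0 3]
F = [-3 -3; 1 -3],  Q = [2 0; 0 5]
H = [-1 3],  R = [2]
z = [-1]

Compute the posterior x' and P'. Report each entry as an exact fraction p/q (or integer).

x̄ = F·x = [-15, -7]
P̄ = F·P·Fᵀ + Q = [65 15; 15 36]
y = z − H·x̄ = [5]
S = H·P̄·Hᵀ + R = [301]
K = P̄·Hᵀ·S⁻¹ = [-20/301; 93/301]
x' = x̄ + K·y = [-4615/301, -1642/301]
P' = (I − K·H)·P̄ = [19165/301 6375/301; 6375/301 2187/301]

x' = [-4615/301, -1642/301]
P' = [19165/301 6375/301; 6375/301 2187/301]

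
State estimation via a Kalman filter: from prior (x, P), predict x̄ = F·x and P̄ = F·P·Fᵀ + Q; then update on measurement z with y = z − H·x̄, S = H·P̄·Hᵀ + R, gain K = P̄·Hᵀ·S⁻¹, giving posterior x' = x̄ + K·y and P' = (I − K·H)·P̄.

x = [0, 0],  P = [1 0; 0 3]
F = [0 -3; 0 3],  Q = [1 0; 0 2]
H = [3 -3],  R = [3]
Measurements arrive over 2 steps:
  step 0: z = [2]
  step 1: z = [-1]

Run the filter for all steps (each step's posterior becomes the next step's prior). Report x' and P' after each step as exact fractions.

step 0: x̄ = F·x = [0, 0]
step 0: P̄ = F·P·Fᵀ + Q = [28 -27; -27 29]
step 0: y = z − H·x̄ = [2]
step 0: S = H·P̄·Hᵀ + R = [1002]
step 0: K = P̄·Hᵀ·S⁻¹ = [55/334; -28/167]
step 0: x' = x̄ + K·y = [55/167, -56/167]
step 0: P' = (I − K·H)·P̄ = [277/334 111/167; 111/167 139/167]
step 1: x̄ = F·x = [168/167, -168/167]
step 1: P̄ = F·P·Fᵀ + Q = [1418/167 -1251/167; -1251/167 1585/167]
step 1: y = z − H·x̄ = [-1175/167]
step 1: S = H·P̄·Hᵀ + R = [50046/167]
step 1: K = P̄·Hᵀ·S⁻¹ = [2669/16682; -1418/8341]
step 1: x' = x̄ + K·y = [-1997/16682, 1586/8341]
step 1: P' = (I − K·H)·P̄ = [13679/16682 5505/8341; 5505/8341 6923/8341]

step 0: x' = [55/167, -56/167], P' = [277/334 111/167; 111/167 139/167]
step 1: x' = [-1997/16682, 1586/8341], P' = [13679/16682 5505/8341; 5505/8341 6923/8341]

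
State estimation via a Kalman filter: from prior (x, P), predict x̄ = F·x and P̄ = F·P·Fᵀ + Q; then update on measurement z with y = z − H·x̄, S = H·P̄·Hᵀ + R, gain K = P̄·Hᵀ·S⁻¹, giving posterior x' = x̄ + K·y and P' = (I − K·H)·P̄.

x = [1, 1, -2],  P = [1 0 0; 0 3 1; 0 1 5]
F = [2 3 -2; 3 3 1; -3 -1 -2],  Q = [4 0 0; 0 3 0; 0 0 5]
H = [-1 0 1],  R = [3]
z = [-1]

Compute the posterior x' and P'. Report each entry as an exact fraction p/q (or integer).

x̄ = F·x = [9, 4, 0]
P̄ = F·P·Fᵀ + Q = [43 20 1; 20 50 -35; 1 -35 41]
y = z − H·x̄ = [8]
S = H·P̄·Hᵀ + R = [85]
K = P̄·Hᵀ·S⁻¹ = [-42/85; -11/17; 8/17]
x' = x̄ + K·y = [429/85, -20/17, 64/17]
P' = (I − K·H)·P̄ = [1891/85 -122/17 353/17; -122/17 245/17 -155/17; 353/17 -155/17 377/17]

x' = [429/85, -20/17, 64/17]
P' = [1891/85 -122/17 353/17; -122/17 245/17 -155/17; 353/17 -155/17 377/17]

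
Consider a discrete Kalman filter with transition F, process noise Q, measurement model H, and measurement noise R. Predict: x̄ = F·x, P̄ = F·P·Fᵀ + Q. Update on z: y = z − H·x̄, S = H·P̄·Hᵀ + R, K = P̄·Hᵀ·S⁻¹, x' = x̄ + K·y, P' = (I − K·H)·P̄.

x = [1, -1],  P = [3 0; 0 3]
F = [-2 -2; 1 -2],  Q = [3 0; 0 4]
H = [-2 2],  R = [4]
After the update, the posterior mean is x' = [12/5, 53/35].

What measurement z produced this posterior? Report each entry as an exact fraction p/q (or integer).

x̄ = F·x = [0, 3]
P̄ = F·P·Fᵀ + Q = [27 6; 6 19]
S = H·P̄·Hᵀ + R = [140]
K = P̄·Hᵀ·S⁻¹ = [-3/10; 13/70]
x' − x̄ = [12/5, -52/35] = K·y
y = (KᵀK)⁻¹·Kᵀ·(x' − x̄) = [-8]
z = y + H·x̄ = [-8] + [6] = [-2]

z = [-2]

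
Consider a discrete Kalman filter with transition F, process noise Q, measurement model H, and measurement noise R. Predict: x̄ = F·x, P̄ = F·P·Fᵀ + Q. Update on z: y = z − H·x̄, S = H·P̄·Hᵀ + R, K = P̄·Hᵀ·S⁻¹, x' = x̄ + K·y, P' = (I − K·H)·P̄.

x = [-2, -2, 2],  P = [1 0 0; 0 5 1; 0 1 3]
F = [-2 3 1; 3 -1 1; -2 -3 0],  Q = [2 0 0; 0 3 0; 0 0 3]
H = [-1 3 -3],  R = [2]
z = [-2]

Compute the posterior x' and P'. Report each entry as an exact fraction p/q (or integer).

x̄ = F·x = [0, -2, 10]
P̄ = F·P·Fᵀ + Q = [60 -16 -44; -16 18 6; -44 6 52]
y = z − H·x̄ = [34]
S = H·P̄·Hᵀ + R = [416]
K = P̄·Hᵀ·S⁻¹ = [3/52; 1/8; -47/208]
x' = x̄ + K·y = [51/26, 9/4, 241/104]
P' = (I − K·H)·P̄ = [762/13 -19 -1003/26; -19 23/2 71/4; -1003/26 71/4 3199/104]

x' = [51/26, 9/4, 241/104]
P' = [762/13 -19 -1003/26; -19 23/2 71/4; -1003/26 71/4 3199/104]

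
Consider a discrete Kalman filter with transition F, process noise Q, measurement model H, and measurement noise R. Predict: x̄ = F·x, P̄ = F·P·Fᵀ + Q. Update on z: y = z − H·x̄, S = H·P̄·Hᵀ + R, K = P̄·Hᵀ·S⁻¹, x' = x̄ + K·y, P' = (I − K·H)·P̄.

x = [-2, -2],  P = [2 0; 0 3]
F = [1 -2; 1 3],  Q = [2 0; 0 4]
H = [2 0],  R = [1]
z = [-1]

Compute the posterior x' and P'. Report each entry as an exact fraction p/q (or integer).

x' = [-6/13, -72/13]
P' = [16/65 -16/65; -16/65 1121/65]

x̄ = F·x = [2, -8]
P̄ = F·P·Fᵀ + Q = [16 -16; -16 33]
y = z − H·x̄ = [-5]
S = H·P̄·Hᵀ + R = [65]
K = P̄·Hᵀ·S⁻¹ = [32/65; -32/65]
x' = x̄ + K·y = [-6/13, -72/13]
P' = (I − K·H)·P̄ = [16/65 -16/65; -16/65 1121/65]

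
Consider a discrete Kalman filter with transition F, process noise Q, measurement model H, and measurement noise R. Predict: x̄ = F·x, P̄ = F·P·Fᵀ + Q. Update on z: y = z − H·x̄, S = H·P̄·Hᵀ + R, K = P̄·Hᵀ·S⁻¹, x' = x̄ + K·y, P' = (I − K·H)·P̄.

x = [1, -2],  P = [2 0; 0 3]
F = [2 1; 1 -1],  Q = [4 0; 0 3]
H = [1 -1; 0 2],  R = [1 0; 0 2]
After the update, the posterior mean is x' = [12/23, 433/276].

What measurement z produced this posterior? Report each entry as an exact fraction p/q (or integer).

x̄ = F·x = [0, 3]
P̄ = F·P·Fᵀ + Q = [15 1; 1 8]
S = H·P̄·Hᵀ + R = [22 -14; -14 34]
K = P̄·Hᵀ·S⁻¹ = [21/23 10/23; -7/276 127/276]
x' − x̄ = [12/23, -395/276] = K·y
y = (KᵀK)⁻¹·Kᵀ·(x' − x̄) = [2, -3]
z = y + H·x̄ = [2, -3] + [-3, 6] = [-1, 3]

z = [-1, 3]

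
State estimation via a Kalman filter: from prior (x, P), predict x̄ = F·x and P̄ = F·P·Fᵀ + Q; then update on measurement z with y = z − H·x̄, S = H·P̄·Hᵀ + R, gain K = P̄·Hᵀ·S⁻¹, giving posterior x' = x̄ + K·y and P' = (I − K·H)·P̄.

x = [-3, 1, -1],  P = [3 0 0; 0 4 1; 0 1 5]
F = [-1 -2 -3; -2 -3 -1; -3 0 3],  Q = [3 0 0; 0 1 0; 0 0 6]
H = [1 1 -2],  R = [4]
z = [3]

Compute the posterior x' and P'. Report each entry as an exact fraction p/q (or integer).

x̄ = F·x = [4, 4, 6]
P̄ = F·P·Fᵀ + Q = [79 56 -42; 56 60 -6; -42 -6 78]
y = z − H·x̄ = [7]
S = H·P̄·Hᵀ + R = [759]
K = P̄·Hᵀ·S⁻¹ = [73/253; 128/759; -68/253]
x' = x̄ + K·y = [1523/253, 3932/759, 1042/253]
P' = (I − K·H)·P̄ = [4000/253 4824/253 4266/253; 4824/253 29156/759 7186/253; 4266/253 7186/253 5862/253]

x' = [1523/253, 3932/759, 1042/253]
P' = [4000/253 4824/253 4266/253; 4824/253 29156/759 7186/253; 4266/253 7186/253 5862/253]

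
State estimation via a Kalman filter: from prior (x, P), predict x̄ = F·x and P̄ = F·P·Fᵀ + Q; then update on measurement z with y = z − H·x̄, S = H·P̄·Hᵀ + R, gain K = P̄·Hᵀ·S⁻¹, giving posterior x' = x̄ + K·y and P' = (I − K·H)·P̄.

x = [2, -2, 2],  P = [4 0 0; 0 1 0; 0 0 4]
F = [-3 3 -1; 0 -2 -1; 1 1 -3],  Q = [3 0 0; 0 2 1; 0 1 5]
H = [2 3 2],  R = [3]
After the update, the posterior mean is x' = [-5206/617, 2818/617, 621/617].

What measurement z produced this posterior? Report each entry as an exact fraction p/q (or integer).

x̄ = F·x = [-14, 2, -6]
P̄ = F·P·Fᵀ + Q = [52 -2 3; -2 10 11; 3 11 46]
S = H·P̄·Hᵀ + R = [617]
K = P̄·Hᵀ·S⁻¹ = [104/617; 48/617; 131/617]
x' − x̄ = [3432/617, 1584/617, 4323/617] = K·y
y = (KᵀK)⁻¹·Kᵀ·(x' − x̄) = [33]
z = y + H·x̄ = [33] + [-34] = [-1]

z = [-1]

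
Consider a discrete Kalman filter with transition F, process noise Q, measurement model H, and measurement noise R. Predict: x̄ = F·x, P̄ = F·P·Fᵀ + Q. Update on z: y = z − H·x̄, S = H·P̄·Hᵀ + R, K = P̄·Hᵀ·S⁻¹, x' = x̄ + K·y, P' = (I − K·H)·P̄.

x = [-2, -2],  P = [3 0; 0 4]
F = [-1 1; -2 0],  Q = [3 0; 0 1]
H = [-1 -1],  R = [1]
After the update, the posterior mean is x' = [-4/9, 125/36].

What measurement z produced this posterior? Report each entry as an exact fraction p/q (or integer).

z = [-3]

x̄ = F·x = [0, 4]
P̄ = F·P·Fᵀ + Q = [10 6; 6 13]
S = H·P̄·Hᵀ + R = [36]
K = P̄·Hᵀ·S⁻¹ = [-4/9; -19/36]
x' − x̄ = [-4/9, -19/36] = K·y
y = (KᵀK)⁻¹·Kᵀ·(x' − x̄) = [1]
z = y + H·x̄ = [1] + [-4] = [-3]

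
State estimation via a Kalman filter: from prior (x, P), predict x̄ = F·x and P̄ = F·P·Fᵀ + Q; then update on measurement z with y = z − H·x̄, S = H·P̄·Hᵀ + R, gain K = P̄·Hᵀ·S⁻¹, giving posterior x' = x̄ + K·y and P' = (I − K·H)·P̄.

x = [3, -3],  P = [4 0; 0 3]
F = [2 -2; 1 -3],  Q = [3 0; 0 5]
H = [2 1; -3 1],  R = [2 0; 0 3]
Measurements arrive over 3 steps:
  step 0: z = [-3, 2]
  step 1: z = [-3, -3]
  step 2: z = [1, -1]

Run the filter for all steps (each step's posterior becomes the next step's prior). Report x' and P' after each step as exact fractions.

step 0: x̄ = F·x = [12, 12]
step 0: P̄ = F·P·Fᵀ + Q = [31 26; 26 36]
step 0: y = z − H·x̄ = [-39, 26]
step 0: S = H·P̄·Hᵀ + R = [266 -176; -176 162]
step 0: K = P̄·Hᵀ·S⁻¹ = [616/3029 -1167/6058; 132/233 83/233]
step 0: x' = x̄ + K·y = [-219/233, -194/233]
step 0: P' = (I − K·H)·P̄ = [1193/6058 3/233; 3/233 258/233]
step 1: x̄ = F·x = [-50/233, 363/233]
step 1: P̄ = F·P·Fᵀ + Q = [24577/3029 21005/3029; 21005/3029 91387/6058]
step 1: y = z − H·x̄ = [-962/233, -1212/233]
step 1: S = H·P̄·Hᵀ + R = [468159/6058 -245547/6058; -245547/6058 299887/6058]
step 1: K = P̄·Hᵀ·S⁻¹ = [2671859/13222428 -820603/4407476; 606578/1101869 369377/1101869]
step 1: x' = x̄ + K·y = [-531625/6611214, -2709161/1101869]
step 1: P' = (I − K·H)·P̄ = [2545829/13222428 21005/1101869; 21005/1101869 1171146/1101869]
step 2: x̄ = F·x = [15723341/3305607, 48233273/6611214]
step 2: P̄ = F·P·Fᵀ + Q = [26012282/3305607 43698845/6611214; 43698845/6611214 193629377/13222428]
step 2: y = z − H·x̄ = [-104515423/6611214, 39495559/6611214]
step 2: S = H·P̄·Hᵀ + R = [985861505/13222428 -518063081/13222428; -518063081/13222428 645352673/13222428]
step 2: K = P̄·Hᵀ·S⁻¹ = [5616561473/27819323468 -5179573023/27819323468; 3823873794/6954830867 2330754971/6954830867]
step 2: x' = x̄ + K·y = [3147606040/6954830867, 4213286587/6954830867]
step 2: P' = (I − K·H)·P̄ = [5354368403/27819323468 131096535/6954830867; 131096535/6954830867 7385554518/6954830867]

step 0: x' = [-219/233, -194/233], P' = [1193/6058 3/233; 3/233 258/233]
step 1: x' = [-531625/6611214, -2709161/1101869], P' = [2545829/13222428 21005/1101869; 21005/1101869 1171146/1101869]
step 2: x' = [3147606040/6954830867, 4213286587/6954830867], P' = [5354368403/27819323468 131096535/6954830867; 131096535/6954830867 7385554518/6954830867]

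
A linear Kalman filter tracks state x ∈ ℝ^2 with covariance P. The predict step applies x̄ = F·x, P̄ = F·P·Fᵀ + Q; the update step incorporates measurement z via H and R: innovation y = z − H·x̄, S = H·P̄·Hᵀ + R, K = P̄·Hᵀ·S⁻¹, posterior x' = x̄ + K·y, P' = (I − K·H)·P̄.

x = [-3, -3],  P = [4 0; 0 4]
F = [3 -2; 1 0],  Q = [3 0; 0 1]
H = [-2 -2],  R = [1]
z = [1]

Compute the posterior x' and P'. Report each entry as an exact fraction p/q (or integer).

x̄ = F·x = [-3, -3]
P̄ = F·P·Fᵀ + Q = [55 12; 12 5]
y = z − H·x̄ = [-11]
S = H·P̄·Hᵀ + R = [337]
K = P̄·Hᵀ·S⁻¹ = [-134/337; -34/337]
x' = x̄ + K·y = [463/337, -637/337]
P' = (I − K·H)·P̄ = [579/337 -512/337; -512/337 529/337]

x' = [463/337, -637/337]
P' = [579/337 -512/337; -512/337 529/337]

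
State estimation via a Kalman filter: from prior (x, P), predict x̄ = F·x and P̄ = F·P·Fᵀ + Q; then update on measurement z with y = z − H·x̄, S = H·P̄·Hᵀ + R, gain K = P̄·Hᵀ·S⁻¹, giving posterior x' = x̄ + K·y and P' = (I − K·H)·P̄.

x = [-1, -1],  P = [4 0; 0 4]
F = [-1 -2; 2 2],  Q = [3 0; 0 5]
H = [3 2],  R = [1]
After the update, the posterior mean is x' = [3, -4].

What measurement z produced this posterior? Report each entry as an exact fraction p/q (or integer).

z = [1]

x̄ = F·x = [3, -4]
P̄ = F·P·Fᵀ + Q = [23 -24; -24 37]
S = H·P̄·Hᵀ + R = [68]
K = P̄·Hᵀ·S⁻¹ = [21/68; 1/34]
x' − x̄ = [0, 0] = K·y
y = (KᵀK)⁻¹·Kᵀ·(x' − x̄) = [0]
z = y + H·x̄ = [0] + [1] = [1]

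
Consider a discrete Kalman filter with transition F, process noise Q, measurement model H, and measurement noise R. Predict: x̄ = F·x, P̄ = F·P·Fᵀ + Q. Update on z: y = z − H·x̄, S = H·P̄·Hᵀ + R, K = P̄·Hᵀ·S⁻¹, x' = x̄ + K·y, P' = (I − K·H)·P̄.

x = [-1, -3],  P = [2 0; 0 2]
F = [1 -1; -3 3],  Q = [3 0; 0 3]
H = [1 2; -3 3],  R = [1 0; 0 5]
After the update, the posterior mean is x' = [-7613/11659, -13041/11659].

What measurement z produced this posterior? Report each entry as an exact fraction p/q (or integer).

x̄ = F·x = [2, -6]
P̄ = F·P·Fᵀ + Q = [7 -12; -12 39]
S = H·P̄·Hᵀ + R = [116 249; 249 635]
K = P̄·Hᵀ·S⁻¹ = [3398/11659 -2379/11659; 3813/11659 1314/11659]
x' − x̄ = [-30931/11659, 56913/11659] = K·y
y = (KᵀK)⁻¹·Kᵀ·(x' − x̄) = [7, 23]
z = y + H·x̄ = [7, 23] + [-10, -24] = [-3, -1]

z = [-3, -1]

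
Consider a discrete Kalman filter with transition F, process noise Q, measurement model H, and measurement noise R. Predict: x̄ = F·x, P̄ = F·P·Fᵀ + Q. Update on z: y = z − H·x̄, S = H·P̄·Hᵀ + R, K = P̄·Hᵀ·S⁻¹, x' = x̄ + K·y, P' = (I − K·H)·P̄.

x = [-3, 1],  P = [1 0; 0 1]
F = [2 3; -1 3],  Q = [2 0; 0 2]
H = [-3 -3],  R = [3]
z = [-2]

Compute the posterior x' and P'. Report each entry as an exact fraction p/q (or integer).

x̄ = F·x = [-3, 6]
P̄ = F·P·Fᵀ + Q = [15 7; 7 12]
y = z − H·x̄ = [7]
S = H·P̄·Hᵀ + R = [372]
K = P̄·Hᵀ·S⁻¹ = [-11/62; -19/124]
x' = x̄ + K·y = [-263/62, 611/124]
P' = (I − K·H)·P̄ = [102/31 -193/62; -193/62 405/124]

x' = [-263/62, 611/124]
P' = [102/31 -193/62; -193/62 405/124]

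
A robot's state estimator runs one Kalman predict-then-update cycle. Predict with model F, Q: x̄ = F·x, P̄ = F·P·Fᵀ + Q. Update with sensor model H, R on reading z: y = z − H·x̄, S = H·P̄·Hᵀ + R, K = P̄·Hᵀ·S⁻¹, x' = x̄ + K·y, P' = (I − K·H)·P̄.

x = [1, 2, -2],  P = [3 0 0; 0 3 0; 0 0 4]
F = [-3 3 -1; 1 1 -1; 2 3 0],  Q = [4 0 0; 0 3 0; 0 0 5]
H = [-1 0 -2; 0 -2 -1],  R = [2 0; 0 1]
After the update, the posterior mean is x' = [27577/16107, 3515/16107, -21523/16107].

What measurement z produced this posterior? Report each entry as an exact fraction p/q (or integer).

z = [1, 1]

x̄ = F·x = [5, 5, 8]
P̄ = F·P·Fᵀ + Q = [62 4 9; 4 13 15; 9 15 44]
S = H·P̄·Hᵀ + R = [276 165; 165 157]
K = P̄·Hᵀ·S⁻¹ = [-9755/16107 2836/5369; 1427/16107 -1902/5369; -3019/16107 -1473/5369]
x' − x̄ = [-52958/16107, -77020/16107, -150379/16107] = K·y
y = (KᵀK)⁻¹·Kᵀ·(x' − x̄) = [22, 19]
z = y + H·x̄ = [22, 19] + [-21, -18] = [1, 1]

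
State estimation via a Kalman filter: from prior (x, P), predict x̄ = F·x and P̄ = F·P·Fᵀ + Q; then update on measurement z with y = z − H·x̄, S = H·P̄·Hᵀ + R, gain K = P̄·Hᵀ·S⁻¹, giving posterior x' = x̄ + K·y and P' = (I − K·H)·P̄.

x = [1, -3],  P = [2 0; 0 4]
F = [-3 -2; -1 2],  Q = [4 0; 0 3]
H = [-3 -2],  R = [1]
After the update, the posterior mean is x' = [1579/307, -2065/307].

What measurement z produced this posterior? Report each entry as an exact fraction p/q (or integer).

x̄ = F·x = [3, -7]
P̄ = F·P·Fᵀ + Q = [38 -10; -10 21]
S = H·P̄·Hᵀ + R = [307]
K = P̄·Hᵀ·S⁻¹ = [-94/307; -12/307]
x' − x̄ = [658/307, 84/307] = K·y
y = (KᵀK)⁻¹·Kᵀ·(x' − x̄) = [-7]
z = y + H·x̄ = [-7] + [5] = [-2]

z = [-2]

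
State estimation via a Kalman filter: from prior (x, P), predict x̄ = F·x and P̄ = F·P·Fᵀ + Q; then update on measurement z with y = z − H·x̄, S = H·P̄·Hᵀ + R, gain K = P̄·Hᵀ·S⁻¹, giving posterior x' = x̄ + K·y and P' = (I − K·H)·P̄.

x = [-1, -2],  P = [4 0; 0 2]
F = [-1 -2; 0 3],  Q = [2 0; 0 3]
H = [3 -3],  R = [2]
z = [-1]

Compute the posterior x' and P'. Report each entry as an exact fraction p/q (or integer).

x̄ = F·x = [5, -6]
P̄ = F·P·Fᵀ + Q = [14 -12; -12 21]
y = z − H·x̄ = [-34]
S = H·P̄·Hᵀ + R = [533]
K = P̄·Hᵀ·S⁻¹ = [6/41; -99/533]
x' = x̄ + K·y = [1/41, 168/533]
P' = (I − K·H)·P̄ = [106/41 102/41; 102/41 1392/533]

x' = [1/41, 168/533]
P' = [106/41 102/41; 102/41 1392/533]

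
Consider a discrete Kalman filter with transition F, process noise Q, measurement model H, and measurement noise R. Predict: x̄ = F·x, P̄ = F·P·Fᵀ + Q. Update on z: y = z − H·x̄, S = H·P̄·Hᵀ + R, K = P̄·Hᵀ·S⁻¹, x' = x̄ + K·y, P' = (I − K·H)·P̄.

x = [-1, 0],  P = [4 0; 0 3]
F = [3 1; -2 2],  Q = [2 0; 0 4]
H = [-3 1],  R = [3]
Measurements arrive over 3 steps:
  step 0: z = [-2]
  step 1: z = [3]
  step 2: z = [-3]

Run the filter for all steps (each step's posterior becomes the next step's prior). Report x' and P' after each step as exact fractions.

step 0: x̄ = F·x = [-3, 2]
step 0: P̄ = F·P·Fᵀ + Q = [41 -18; -18 32]
step 0: y = z − H·x̄ = [-13]
step 0: S = H·P̄·Hᵀ + R = [512]
step 0: K = P̄·Hᵀ·S⁻¹ = [-141/512; 43/256]
step 0: x' = x̄ + K·y = [297/512, -47/256]
step 0: P' = (I − K·H)·P̄ = [1111/512 1455/256; 1455/256 2247/128]
step 1: x̄ = F·x = [797/512, -391/256]
step 1: P̄ = F·P·Fᵀ + Q = [37471/512 11475/256; 11475/256 4791/128]
step 1: y = z − H·x̄ = [4709/512]
step 1: S = H·P̄·Hᵀ + R = [220239/512]
step 1: K = P̄·Hᵀ·S⁻¹ = [-29821/73413; -16562/73413]
step 1: x' = x̄ + K·y = [-159994/73413, -264452/73413]
step 1: P' = (I − K·H)·P̄ = [54025/24471 132254/24471; 132254/24471 380200/24471]
step 2: x̄ = F·x = [-744434/73413, -208916/73413]
step 2: P̄ = F·P·Fᵀ + Q = [1708891/24471 965266/24471; 965266/24471 776752/24471]
step 2: y = z − H·x̄ = [-2244625/73413]
step 2: S = H·P̄·Hᵀ + R = [10438588/24471]
step 2: K = P̄·Hᵀ·S⁻¹ = [-4161407/10438588; -1059523/5219294]
step 2: x' = x̄ + K·y = [21385291/10438588, 17542367/5219294]
step 2: P' = (I − K·H)·P̄ = [21294629/10438588 25699833/5219294; 25699833/5219294 36960465/2609647]

step 0: x' = [297/512, -47/256], P' = [1111/512 1455/256; 1455/256 2247/128]
step 1: x' = [-159994/73413, -264452/73413], P' = [54025/24471 132254/24471; 132254/24471 380200/24471]
step 2: x' = [21385291/10438588, 17542367/5219294], P' = [21294629/10438588 25699833/5219294; 25699833/5219294 36960465/2609647]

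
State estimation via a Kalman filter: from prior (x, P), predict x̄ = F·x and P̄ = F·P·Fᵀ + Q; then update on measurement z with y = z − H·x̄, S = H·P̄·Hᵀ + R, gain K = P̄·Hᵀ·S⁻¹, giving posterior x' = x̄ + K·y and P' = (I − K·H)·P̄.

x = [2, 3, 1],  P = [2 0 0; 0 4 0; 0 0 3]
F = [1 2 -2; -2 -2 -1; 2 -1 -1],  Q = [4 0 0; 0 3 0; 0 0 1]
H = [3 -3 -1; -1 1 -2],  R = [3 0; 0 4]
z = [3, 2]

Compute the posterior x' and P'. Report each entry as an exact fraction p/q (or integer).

x̄ = F·x = [6, -11, 0]
P̄ = F·P·Fᵀ + Q = [34 -14 2; -14 30 3; 2 3 16]
y = z − H·x̄ = [-48, 19]
S = H·P̄·Hᵀ + R = [853 -239; -239 156]
K = P̄·Hᵀ·S⁻¹ = [9724/75947 -10418/75947; -11978/75947 149/75947; -10373/75947 -30984/75947]
x' = x̄ + K·y = [-209012/75947, -257642/75947, -90792/75947]
P' = (I − K·H)·P̄ = [659654/75947 645366/75947 13692/75947; 645366/75947 655718/75947 4878/75947; 13692/75947 4878/75947 57561/75947]

x' = [-209012/75947, -257642/75947, -90792/75947]
P' = [659654/75947 645366/75947 13692/75947; 645366/75947 655718/75947 4878/75947; 13692/75947 4878/75947 57561/75947]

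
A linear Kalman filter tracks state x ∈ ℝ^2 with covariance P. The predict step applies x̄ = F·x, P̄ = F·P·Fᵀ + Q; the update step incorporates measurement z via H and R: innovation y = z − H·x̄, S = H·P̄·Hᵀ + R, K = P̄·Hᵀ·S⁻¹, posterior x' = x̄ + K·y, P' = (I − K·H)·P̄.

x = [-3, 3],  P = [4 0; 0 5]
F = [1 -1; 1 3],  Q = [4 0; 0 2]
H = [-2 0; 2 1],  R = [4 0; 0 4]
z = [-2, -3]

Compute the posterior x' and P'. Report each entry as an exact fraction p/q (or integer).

x̄ = F·x = [-6, 6]
P̄ = F·P·Fᵀ + Q = [13 -11; -11 51]
y = z − H·x̄ = [-14, 3]
S = H·P̄·Hᵀ + R = [56 -30; -30 63]
K = P̄·Hᵀ·S⁻¹ = [-33/73 5/219; 188/219 571/657]
x' = x̄ + K·y = [29/73, -249/73]
P' = (I − K·H)·P̄ = [66/73 -376/219; -376/219 4540/657]

x' = [29/73, -249/73]
P' = [66/73 -376/219; -376/219 4540/657]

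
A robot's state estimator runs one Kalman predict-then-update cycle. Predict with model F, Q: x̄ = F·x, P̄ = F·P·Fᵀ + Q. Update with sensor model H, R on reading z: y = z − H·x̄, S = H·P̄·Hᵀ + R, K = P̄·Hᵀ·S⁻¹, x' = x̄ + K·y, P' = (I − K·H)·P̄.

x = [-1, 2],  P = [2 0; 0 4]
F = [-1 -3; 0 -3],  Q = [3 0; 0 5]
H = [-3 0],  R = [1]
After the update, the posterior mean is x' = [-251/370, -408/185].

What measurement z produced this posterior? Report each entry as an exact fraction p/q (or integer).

z = [2]

x̄ = F·x = [-5, -6]
P̄ = F·P·Fᵀ + Q = [41 36; 36 41]
S = H·P̄·Hᵀ + R = [370]
K = P̄·Hᵀ·S⁻¹ = [-123/370; -54/185]
x' − x̄ = [1599/370, 702/185] = K·y
y = (KᵀK)⁻¹·Kᵀ·(x' − x̄) = [-13]
z = y + H·x̄ = [-13] + [15] = [2]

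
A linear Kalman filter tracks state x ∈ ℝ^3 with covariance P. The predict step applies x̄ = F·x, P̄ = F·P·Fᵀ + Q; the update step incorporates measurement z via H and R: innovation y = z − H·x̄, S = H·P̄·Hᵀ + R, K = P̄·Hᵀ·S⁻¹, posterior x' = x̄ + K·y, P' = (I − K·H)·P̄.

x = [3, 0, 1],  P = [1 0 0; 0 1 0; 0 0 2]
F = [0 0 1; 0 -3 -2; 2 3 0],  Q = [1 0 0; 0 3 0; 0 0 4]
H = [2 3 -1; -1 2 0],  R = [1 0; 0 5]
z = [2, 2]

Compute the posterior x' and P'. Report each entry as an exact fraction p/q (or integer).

x̄ = F·x = [1, -2, 6]
P̄ = F·P·Fᵀ + Q = [3 -4 0; -4 20 -9; 0 -9 17]
y = z − H·x̄ = [12, 7]
S = H·P̄·Hᵀ + R = [216 128; 128 104]
K = P̄·Hᵀ·S⁻¹ = [49/380 -201/760; 89/760 53/190; -71/190 109/380]
x' = x̄ + K·y = [529/760, 129/95, 1339/380]
P' = (I − K·H)·P̄ = [657/760 -87/380 347/380; -87/380 443/760 223/190; 347/380 223/190 1087/190]

x' = [529/760, 129/95, 1339/380]
P' = [657/760 -87/380 347/380; -87/380 443/760 223/190; 347/380 223/190 1087/190]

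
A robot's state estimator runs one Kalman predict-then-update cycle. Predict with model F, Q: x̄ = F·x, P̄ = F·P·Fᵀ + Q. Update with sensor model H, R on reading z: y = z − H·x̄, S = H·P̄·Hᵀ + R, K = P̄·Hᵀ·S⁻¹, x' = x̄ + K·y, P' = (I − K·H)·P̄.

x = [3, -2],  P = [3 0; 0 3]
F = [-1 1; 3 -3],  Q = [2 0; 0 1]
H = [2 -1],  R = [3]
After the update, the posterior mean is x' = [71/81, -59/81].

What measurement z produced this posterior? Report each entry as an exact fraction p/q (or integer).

x̄ = F·x = [-5, 15]
P̄ = F·P·Fᵀ + Q = [8 -18; -18 55]
S = H·P̄·Hᵀ + R = [162]
K = P̄·Hᵀ·S⁻¹ = [17/81; -91/162]
x' − x̄ = [476/81, -1274/81] = K·y
y = (KᵀK)⁻¹·Kᵀ·(x' − x̄) = [28]
z = y + H·x̄ = [28] + [-25] = [3]

z = [3]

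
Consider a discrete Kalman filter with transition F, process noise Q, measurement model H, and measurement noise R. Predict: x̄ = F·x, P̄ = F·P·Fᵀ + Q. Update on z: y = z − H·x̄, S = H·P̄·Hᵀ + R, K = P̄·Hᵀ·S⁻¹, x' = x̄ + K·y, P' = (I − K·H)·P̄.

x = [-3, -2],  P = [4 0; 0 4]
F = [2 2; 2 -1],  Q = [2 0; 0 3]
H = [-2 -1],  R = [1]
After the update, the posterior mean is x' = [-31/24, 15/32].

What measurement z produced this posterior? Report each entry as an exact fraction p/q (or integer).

z = [2]

x̄ = F·x = [-10, -4]
P̄ = F·P·Fᵀ + Q = [34 8; 8 23]
S = H·P̄·Hᵀ + R = [192]
K = P̄·Hᵀ·S⁻¹ = [-19/48; -13/64]
x' − x̄ = [209/24, 143/32] = K·y
y = (KᵀK)⁻¹·Kᵀ·(x' − x̄) = [-22]
z = y + H·x̄ = [-22] + [24] = [2]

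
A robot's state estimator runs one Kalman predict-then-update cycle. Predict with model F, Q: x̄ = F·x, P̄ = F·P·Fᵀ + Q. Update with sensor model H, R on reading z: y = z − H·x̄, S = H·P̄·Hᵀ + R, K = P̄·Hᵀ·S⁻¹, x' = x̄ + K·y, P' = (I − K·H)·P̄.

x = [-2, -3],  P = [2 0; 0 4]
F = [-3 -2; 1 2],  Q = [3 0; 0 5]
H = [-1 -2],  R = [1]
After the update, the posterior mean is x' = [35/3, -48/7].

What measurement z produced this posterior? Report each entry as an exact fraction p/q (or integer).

x̄ = F·x = [12, -8]
P̄ = F·P·Fᵀ + Q = [37 -22; -22 23]
S = H·P̄·Hᵀ + R = [42]
K = P̄·Hᵀ·S⁻¹ = [1/6; -4/7]
x' − x̄ = [-1/3, 8/7] = K·y
y = (KᵀK)⁻¹·Kᵀ·(x' − x̄) = [-2]
z = y + H·x̄ = [-2] + [4] = [2]

z = [2]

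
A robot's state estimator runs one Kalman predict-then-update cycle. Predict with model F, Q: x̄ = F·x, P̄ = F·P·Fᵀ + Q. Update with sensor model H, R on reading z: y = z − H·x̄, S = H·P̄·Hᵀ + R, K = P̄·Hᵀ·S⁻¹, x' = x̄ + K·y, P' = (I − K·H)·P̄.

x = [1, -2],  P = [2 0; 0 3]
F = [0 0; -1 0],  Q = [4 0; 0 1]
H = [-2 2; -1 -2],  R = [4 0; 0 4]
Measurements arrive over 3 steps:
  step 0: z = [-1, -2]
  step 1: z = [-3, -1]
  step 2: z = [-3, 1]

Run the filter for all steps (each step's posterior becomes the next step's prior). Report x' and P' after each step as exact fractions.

step 0: x' = [29/39, 3/13], P' = [28/39 2/13; 2/13 6/13]
step 1: x' = [1019/971, -683/1942], P' = [692/971 134/971; 134/971 402/971]
step 2: x' = [12795/24119, -43825/48238], P' = [17188/24119 3326/24119; 3326/24119 9978/24119]

step 0: x̄ = F·x = [0, -1]
step 0: P̄ = F·P·Fᵀ + Q = [4 0; 0 3]
step 0: y = z − H·x̄ = [1, -4]
step 0: S = H·P̄·Hᵀ + R = [32 -4; -4 20]
step 0: K = P̄·Hᵀ·S⁻¹ = [-11/39 -10/39; 2/13 -7/26]
step 0: x' = x̄ + K·y = [29/39, 3/13]
step 0: P' = (I − K·H)·P̄ = [28/39 2/13; 2/13 6/13]
step 1: x̄ = F·x = [0, -29/39]
step 1: P̄ = F·P·Fᵀ + Q = [4 0; 0 67/39]
step 1: y = z − H·x̄ = [-59/39, -97/39]
step 1: S = H·P̄·Hᵀ + R = [1048/39 44/39; 44/39 580/39]
step 1: K = P̄·Hᵀ·S⁻¹ = [-279/971 -240/971; 134/971 -469/1942]
step 1: x' = x̄ + K·y = [1019/971, -683/1942]
step 1: P' = (I − K·H)·P̄ = [692/971 134/971; 134/971 402/971]
step 2: x̄ = F·x = [0, -1019/971]
step 2: P̄ = F·P·Fᵀ + Q = [4 0; 0 1663/971]
step 2: y = z − H·x̄ = [-875/971, -1067/971]
step 2: S = H·P̄·Hᵀ + R = [26072/971 1116/971; 1116/971 14420/971]
step 2: K = P̄·Hᵀ·S⁻¹ = [-6931/24119 -5960/24119; 3326/24119 -11641/48238]
step 2: x' = x̄ + K·y = [12795/24119, -43825/48238]
step 2: P' = (I − K·H)·P̄ = [17188/24119 3326/24119; 3326/24119 9978/24119]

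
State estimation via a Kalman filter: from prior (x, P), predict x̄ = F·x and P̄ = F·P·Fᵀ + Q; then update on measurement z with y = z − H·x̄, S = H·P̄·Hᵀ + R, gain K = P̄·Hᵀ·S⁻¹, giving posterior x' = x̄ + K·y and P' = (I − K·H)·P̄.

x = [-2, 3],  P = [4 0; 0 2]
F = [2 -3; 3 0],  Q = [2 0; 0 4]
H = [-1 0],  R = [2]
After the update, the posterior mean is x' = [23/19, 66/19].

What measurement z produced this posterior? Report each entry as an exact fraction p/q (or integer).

z = [-2]

x̄ = F·x = [-13, -6]
P̄ = F·P·Fᵀ + Q = [36 24; 24 40]
S = H·P̄·Hᵀ + R = [38]
K = P̄·Hᵀ·S⁻¹ = [-18/19; -12/19]
x' − x̄ = [270/19, 180/19] = K·y
y = (KᵀK)⁻¹·Kᵀ·(x' − x̄) = [-15]
z = y + H·x̄ = [-15] + [13] = [-2]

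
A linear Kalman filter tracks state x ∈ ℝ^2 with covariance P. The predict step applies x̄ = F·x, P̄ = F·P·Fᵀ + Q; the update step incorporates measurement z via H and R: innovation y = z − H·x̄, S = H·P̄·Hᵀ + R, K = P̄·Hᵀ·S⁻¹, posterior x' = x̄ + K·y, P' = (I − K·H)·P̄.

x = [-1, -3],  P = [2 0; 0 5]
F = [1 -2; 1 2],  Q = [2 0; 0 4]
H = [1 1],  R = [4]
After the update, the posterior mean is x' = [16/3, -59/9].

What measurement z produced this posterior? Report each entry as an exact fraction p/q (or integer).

z = [-1]

x̄ = F·x = [5, -7]
P̄ = F·P·Fᵀ + Q = [24 -18; -18 26]
S = H·P̄·Hᵀ + R = [18]
K = P̄·Hᵀ·S⁻¹ = [1/3; 4/9]
x' − x̄ = [1/3, 4/9] = K·y
y = (KᵀK)⁻¹·Kᵀ·(x' − x̄) = [1]
z = y + H·x̄ = [1] + [-2] = [-1]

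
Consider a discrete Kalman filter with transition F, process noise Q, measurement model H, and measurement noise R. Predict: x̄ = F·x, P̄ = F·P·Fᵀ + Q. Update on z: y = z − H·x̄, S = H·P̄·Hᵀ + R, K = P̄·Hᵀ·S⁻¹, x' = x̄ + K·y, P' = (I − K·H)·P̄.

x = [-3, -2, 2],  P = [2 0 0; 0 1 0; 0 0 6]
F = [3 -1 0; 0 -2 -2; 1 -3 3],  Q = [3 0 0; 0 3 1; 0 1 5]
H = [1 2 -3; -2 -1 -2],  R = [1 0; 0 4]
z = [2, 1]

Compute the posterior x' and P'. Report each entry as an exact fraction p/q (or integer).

x' = [-1325295/259832, 767485/129916, 103029/64958]
P' = [1343585/259832 -705567/129916 -125161/64958; -705567/129916 419777/64958 79173/32479; -125161/64958 79173/32479 33899/32479]

x̄ = F·x = [-7, 0, 9]
P̄ = F·P·Fᵀ + Q = [22 2 9; 2 31 -29; 9 -29 70]
y = z − H·x̄ = [36, 5]
S = H·P̄·Hᵀ + R = [1079 369; 369 367]
K = P̄·Hᵀ·S⁻¹ = [23249/259832 -68687/259832; 23465/129916 -15451/129916; -11863/64958 -10905/64958]
x' = x̄ + K·y = [-1325295/259832, 767485/129916, 103029/64958]
P' = (I − K·H)·P̄ = [1343585/259832 -705567/129916 -125161/64958; -705567/129916 419777/64958 79173/32479; -125161/64958 79173/32479 33899/32479]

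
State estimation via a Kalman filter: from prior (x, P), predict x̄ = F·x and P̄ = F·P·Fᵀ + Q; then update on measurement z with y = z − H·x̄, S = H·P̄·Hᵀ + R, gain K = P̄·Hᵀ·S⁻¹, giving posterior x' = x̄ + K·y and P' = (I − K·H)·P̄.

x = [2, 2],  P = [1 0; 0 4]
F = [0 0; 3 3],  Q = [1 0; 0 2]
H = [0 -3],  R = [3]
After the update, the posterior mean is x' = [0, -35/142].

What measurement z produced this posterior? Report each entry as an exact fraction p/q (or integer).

x̄ = F·x = [0, 12]
P̄ = F·P·Fᵀ + Q = [1 0; 0 47]
S = H·P̄·Hᵀ + R = [426]
K = P̄·Hᵀ·S⁻¹ = [0; -47/142]
x' − x̄ = [0, -1739/142] = K·y
y = (KᵀK)⁻¹·Kᵀ·(x' − x̄) = [37]
z = y + H·x̄ = [37] + [-36] = [1]

z = [1]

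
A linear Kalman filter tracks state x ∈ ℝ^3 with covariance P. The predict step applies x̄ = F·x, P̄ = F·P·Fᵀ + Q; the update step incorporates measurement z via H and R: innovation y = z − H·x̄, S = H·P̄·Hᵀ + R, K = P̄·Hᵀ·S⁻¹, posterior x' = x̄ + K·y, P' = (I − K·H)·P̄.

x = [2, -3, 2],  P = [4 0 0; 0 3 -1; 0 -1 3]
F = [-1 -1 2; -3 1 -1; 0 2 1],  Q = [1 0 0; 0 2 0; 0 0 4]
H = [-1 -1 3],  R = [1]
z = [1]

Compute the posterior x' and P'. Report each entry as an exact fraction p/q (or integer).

x' = [769/200, -1219/100, -123/50]
P' = [3711/200 -561/100 213/50; -561/100 2011/50 287/25; 213/50 287/25 133/25]

x̄ = F·x = [5, -11, -4]
P̄ = F·P·Fᵀ + Q = [24 0 -3; 0 46 4; -3 4 15]
y = z − H·x̄ = [7]
S = H·P̄·Hᵀ + R = [200]
K = P̄·Hᵀ·S⁻¹ = [-33/200; -17/100; 11/50]
x' = x̄ + K·y = [769/200, -1219/100, -123/50]
P' = (I − K·H)·P̄ = [3711/200 -561/100 213/50; -561/100 2011/50 287/25; 213/50 287/25 133/25]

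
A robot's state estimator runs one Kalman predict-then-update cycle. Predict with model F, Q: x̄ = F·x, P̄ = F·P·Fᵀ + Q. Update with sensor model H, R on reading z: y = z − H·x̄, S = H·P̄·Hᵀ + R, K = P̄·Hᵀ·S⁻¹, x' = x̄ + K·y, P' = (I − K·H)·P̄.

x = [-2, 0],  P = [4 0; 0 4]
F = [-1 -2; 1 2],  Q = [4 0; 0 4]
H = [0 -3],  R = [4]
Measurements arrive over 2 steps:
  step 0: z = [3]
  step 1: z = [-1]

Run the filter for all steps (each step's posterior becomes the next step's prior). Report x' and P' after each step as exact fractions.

step 0: x' = [13/11, -56/55], P' = [84/11 -4/11; -4/11 24/55]
step 1: x' = [143/1531, 445/1531], P' = [10484/1531 -436/1531; -436/1531 656/1531]

step 0: x̄ = F·x = [2, -2]
step 0: P̄ = F·P·Fᵀ + Q = [24 -20; -20 24]
step 0: y = z − H·x̄ = [-3]
step 0: S = H·P̄·Hᵀ + R = [220]
step 0: K = P̄·Hᵀ·S⁻¹ = [3/11; -18/55]
step 0: x' = x̄ + K·y = [13/11, -56/55]
step 0: P' = (I − K·H)·P̄ = [84/11 -4/11; -4/11 24/55]
step 1: x̄ = F·x = [47/55, -47/55]
step 1: P̄ = F·P·Fᵀ + Q = [656/55 -436/55; -436/55 656/55]
step 1: y = z − H·x̄ = [-196/55]
step 1: S = H·P̄·Hᵀ + R = [6124/55]
step 1: K = P̄·Hᵀ·S⁻¹ = [327/1531; -492/1531]
step 1: x' = x̄ + K·y = [143/1531, 445/1531]
step 1: P' = (I − K·H)·P̄ = [10484/1531 -436/1531; -436/1531 656/1531]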